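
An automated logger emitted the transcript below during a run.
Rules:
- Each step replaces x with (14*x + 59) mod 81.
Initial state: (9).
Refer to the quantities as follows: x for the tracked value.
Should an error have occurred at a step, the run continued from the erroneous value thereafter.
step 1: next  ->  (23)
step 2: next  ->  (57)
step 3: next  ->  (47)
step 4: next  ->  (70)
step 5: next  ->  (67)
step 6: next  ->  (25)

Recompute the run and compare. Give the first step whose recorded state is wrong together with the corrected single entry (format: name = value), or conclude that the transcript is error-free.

step 4, x = 69

Step 1: x = (14*9 + 59) mod 81 = 23 — matches.
Step 2: x = (14*23 + 59) mod 81 = 57 — consistent with the transcript.
Step 3: x = (14*57 + 59) mod 81 = 47 — in agreement.
Step 4: x = (14*47 + 59) mod 81 = 69 — first mismatch against the transcript.
Conclusion: step 4 carries the first error; the entry should be x = 69.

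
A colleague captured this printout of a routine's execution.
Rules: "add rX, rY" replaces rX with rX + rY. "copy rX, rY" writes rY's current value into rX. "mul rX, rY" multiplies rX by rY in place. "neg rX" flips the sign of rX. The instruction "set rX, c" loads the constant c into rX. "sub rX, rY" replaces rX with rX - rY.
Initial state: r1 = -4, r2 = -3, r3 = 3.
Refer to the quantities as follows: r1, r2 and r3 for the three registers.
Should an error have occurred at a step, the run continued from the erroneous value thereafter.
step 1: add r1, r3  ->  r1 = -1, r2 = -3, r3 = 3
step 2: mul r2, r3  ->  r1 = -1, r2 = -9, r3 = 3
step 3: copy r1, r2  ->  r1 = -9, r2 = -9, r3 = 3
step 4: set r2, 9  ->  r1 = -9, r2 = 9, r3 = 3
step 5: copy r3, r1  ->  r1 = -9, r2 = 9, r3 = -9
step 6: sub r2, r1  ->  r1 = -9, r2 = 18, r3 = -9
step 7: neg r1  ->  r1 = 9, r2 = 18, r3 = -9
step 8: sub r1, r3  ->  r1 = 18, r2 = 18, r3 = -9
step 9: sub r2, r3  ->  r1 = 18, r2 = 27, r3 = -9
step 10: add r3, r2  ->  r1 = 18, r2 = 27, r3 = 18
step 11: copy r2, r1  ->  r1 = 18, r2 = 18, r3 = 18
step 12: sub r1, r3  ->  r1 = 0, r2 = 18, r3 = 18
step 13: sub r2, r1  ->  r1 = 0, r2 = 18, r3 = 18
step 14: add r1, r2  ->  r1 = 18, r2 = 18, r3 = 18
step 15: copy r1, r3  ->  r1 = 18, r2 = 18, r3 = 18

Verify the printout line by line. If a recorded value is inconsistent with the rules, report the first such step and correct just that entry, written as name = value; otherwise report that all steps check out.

no error

Recomputing the run from the initial state:
step 1: r1 = -1, r2 = -3, r3 = 3
step 2: r1 = -1, r2 = -9, r3 = 3
step 3: r1 = -9, r2 = -9, r3 = 3
step 4: r1 = -9, r2 = 9, r3 = 3
step 5: r1 = -9, r2 = 9, r3 = -9
step 6: r1 = -9, r2 = 18, r3 = -9
step 7: r1 = 9, r2 = 18, r3 = -9
step 8: r1 = 18, r2 = 18, r3 = -9
step 9: r1 = 18, r2 = 27, r3 = -9
step 10: r1 = 18, r2 = 27, r3 = 18
step 11: r1 = 18, r2 = 18, r3 = 18
step 12: r1 = 0, r2 = 18, r3 = 18
step 13: r1 = 0, r2 = 18, r3 = 18
step 14: r1 = 18, r2 = 18, r3 = 18
step 15: r1 = 18, r2 = 18, r3 = 18
This matches the printout at every step.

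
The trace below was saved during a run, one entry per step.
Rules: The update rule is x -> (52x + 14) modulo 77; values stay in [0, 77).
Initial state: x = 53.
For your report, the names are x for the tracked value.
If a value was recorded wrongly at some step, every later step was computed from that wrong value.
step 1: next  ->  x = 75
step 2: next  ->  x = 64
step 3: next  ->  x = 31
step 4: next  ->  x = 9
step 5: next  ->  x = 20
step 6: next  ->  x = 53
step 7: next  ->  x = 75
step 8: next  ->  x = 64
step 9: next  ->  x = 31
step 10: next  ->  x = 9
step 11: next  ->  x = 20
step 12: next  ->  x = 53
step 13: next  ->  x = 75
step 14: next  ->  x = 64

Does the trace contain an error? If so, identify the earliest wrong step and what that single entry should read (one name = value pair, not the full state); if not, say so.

Recomputing the run from the initial state:
step 1: x = 75
step 2: x = 64
step 3: x = 31
step 4: x = 9
step 5: x = 20
step 6: x = 53
step 7: x = 75
step 8: x = 64
step 9: x = 31
step 10: x = 9
step 11: x = 20
step 12: x = 53
step 13: x = 75
step 14: x = 64
This matches the trace at every step.

no error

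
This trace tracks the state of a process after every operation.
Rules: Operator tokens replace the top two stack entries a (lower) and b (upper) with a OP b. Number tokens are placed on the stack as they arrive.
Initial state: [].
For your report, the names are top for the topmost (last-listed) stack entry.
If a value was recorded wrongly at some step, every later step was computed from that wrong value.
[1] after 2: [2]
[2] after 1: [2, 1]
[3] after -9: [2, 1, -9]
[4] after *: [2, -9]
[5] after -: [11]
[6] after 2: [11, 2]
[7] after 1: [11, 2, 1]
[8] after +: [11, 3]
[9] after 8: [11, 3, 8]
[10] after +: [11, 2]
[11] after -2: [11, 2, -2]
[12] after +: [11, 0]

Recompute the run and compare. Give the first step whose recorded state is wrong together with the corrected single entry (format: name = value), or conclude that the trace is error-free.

step 1: push 2: top = 2 -> confirmed correct
step 2: push 1: top = 1 -> no discrepancy
step 3: push -9: top = -9 -> checks out
step 4: 1 * -9 = -9 -> exactly as logged
step 5: 2 - -9 = 11 -> agrees with the trace
step 6: push 2: top = 2 -> agrees with the trace
step 7: push 1: top = 1 -> agrees with the trace
step 8: 2 + 1 = 3 -> verified
step 9: push 8: top = 8 -> verified
step 10: 3 + 8 = 11 -> first mismatch against the trace
The audit stops at step 10: the recorded entry is wrong and should be top = 11.

step 10, top = 11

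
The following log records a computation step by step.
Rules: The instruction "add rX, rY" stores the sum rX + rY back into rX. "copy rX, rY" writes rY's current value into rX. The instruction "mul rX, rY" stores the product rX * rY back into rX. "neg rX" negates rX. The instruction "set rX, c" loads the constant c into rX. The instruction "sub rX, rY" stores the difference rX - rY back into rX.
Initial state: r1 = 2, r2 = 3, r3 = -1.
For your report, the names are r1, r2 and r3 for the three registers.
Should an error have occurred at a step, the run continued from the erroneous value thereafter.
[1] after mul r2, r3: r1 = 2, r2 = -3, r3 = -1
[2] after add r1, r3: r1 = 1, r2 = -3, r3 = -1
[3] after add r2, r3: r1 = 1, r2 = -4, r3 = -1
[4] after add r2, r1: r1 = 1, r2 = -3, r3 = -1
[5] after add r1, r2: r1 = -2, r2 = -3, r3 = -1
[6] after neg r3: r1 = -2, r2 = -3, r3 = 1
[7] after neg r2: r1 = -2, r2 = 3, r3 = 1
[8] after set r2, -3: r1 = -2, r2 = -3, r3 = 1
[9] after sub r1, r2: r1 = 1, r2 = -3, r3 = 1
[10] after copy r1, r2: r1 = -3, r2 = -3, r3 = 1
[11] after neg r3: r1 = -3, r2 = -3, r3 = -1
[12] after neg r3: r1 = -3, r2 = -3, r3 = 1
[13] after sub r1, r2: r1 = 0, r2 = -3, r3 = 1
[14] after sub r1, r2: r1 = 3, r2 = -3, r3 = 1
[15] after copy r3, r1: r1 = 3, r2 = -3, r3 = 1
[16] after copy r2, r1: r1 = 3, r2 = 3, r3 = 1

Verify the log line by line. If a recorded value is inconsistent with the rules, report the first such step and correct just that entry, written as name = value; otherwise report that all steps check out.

1. r2 = 3 * -1 = -3 (checks out)
2. r1 = 2 + -1 = 1 (confirmed correct)
3. r2 = -3 + -1 = -4 (consistent with the log)
4. r2 = -4 + 1 = -3 (exactly as logged)
5. r1 = 1 + -3 = -2 (no discrepancy)
6. r3 = -(-1) = 1 (exactly as logged)
7. r2 = -(-3) = 3 (in agreement)
8. r2 = -3 (no discrepancy)
9. r1 = -2 - -3 = 1 (same as recorded)
10. r1 = -3 (confirmed correct)
11. r3 = -(1) = -1 (confirmed correct)
12. r3 = -(-1) = 1 (in agreement)
13. r1 = -3 - -3 = 0 (exactly as logged)
14. r1 = 0 - -3 = 3 (confirmed correct)
15. r3 = 3 (the log disagrees here)
First deviation found at step 15; the corrected entry is r3 = 3.

step 15, r3 = 3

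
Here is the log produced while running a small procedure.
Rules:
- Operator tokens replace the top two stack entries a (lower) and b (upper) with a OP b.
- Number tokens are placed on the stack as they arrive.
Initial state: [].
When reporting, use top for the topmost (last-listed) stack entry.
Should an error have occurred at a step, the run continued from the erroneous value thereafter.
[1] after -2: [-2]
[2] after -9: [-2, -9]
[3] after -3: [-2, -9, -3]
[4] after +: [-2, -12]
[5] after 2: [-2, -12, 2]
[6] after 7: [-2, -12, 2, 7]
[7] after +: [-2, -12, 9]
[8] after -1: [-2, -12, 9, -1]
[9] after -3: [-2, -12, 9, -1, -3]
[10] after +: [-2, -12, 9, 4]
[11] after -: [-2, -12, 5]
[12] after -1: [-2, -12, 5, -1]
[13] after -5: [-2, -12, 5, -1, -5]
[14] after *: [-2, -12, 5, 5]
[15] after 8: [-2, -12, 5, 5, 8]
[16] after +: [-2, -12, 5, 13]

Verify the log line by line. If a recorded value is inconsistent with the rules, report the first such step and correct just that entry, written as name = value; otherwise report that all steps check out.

1. push -2: top = -2 (verified)
2. push -9: top = -9 (same as recorded)
3. push -3: top = -3 (in agreement)
4. -9 + -3 = -12 (verified)
5. push 2: top = 2 (consistent with the log)
6. push 7: top = 7 (consistent with the log)
7. 2 + 7 = 9 (verified)
8. push -1: top = -1 (exactly as logged)
9. push -3: top = -3 (same as recorded)
10. -1 + -3 = -4 (the entry is off here)
Conclusion: step 10 carries the first error; the entry should be top = -4.

step 10, top = -4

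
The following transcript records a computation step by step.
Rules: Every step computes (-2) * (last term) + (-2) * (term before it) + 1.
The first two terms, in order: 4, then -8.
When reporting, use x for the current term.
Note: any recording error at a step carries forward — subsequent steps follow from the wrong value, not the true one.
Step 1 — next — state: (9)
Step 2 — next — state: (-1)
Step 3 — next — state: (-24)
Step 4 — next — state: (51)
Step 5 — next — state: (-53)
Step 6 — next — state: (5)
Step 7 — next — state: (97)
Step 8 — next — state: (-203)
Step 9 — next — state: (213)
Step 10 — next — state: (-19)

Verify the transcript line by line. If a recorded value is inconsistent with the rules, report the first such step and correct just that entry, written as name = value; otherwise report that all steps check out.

step 3, x = -15

Recomputing the run from the initial state:
step 1: x = 9
step 2: x = -1
step 3: x = -15
step 4: x = 33
step 5: x = -35
step 6: x = 5
step 7: x = 61
step 8: x = -131
step 9: x = 141
step 10: x = -19
The first disagreement with the transcript is at step 3, where the value should be x = -15.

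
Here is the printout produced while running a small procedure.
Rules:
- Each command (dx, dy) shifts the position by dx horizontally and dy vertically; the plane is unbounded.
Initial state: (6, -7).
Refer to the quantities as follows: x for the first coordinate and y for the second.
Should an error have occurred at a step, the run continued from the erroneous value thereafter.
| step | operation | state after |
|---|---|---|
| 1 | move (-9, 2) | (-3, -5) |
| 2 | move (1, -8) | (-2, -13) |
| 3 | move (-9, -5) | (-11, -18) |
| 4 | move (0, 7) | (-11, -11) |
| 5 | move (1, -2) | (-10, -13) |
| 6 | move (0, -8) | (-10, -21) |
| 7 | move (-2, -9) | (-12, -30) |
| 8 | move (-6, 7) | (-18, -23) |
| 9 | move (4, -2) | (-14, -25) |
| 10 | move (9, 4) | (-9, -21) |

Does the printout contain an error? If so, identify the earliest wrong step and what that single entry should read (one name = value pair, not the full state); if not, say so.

step 10, x = -5

1. x = 6 + (-9) = -3, y = -7 + (2) = -5 (matches)
2. x = -3 + (1) = -2, y = -5 + (-8) = -13 (same as recorded)
3. x = -2 + (-9) = -11, y = -13 + (-5) = -18 (matches)
4. x = -11 + (0) = -11, y = -18 + (7) = -11 (confirmed correct)
5. x = -11 + (1) = -10, y = -11 + (-2) = -13 (verified)
6. x = -10 + (0) = -10, y = -13 + (-8) = -21 (consistent with the printout)
7. x = -10 + (-2) = -12, y = -21 + (-9) = -30 (same as recorded)
8. x = -12 + (-6) = -18, y = -30 + (7) = -23 (no discrepancy)
9. x = -18 + (4) = -14, y = -23 + (-2) = -25 (exactly as logged)
10. x = -14 + (9) = -5, y = -25 + (4) = -21 (the printout disagrees here)
Conclusion: step 10 carries the first error; the entry should be x = -5.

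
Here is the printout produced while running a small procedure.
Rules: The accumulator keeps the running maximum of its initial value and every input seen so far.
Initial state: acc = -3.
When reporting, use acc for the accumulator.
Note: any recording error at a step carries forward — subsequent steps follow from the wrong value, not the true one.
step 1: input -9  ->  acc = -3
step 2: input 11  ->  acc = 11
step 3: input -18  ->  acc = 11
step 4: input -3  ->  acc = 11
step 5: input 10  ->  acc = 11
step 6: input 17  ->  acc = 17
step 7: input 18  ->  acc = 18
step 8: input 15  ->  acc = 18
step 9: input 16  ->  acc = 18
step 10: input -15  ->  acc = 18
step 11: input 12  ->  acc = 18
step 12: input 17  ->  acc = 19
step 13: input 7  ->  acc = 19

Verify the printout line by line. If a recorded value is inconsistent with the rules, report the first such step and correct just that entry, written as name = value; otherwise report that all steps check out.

1. acc = max(-3, -9) = -3 (verified)
2. acc = max(-3, 11) = 11 (verified)
3. acc = max(11, -18) = 11 (agrees with the printout)
4. acc = max(11, -3) = 11 (no discrepancy)
5. acc = max(11, 10) = 11 (matches)
6. acc = max(11, 17) = 17 (in agreement)
7. acc = max(17, 18) = 18 (matches)
8. acc = max(18, 15) = 18 (no discrepancy)
9. acc = max(18, 16) = 18 (matches)
10. acc = max(18, -15) = 18 (confirmed correct)
11. acc = max(18, 12) = 18 (in agreement)
12. acc = max(18, 17) = 18 (the printout has a different value)
Step 12 is the first one off; corrected, acc = 18.

step 12, acc = 18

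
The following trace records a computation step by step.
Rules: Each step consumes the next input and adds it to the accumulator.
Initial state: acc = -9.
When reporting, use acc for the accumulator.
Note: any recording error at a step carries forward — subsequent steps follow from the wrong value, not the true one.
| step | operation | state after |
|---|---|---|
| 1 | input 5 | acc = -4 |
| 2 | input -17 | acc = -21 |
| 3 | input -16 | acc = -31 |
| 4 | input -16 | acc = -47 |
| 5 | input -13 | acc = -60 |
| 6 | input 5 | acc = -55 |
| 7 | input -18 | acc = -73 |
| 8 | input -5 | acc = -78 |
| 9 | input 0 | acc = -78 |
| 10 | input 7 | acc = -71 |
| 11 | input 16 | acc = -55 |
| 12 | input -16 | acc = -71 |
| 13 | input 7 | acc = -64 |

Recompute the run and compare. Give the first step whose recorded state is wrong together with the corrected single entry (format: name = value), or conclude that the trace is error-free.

step 3, acc = -37

Recomputing the run from the initial state:
step 1: acc = -4
step 2: acc = -21
step 3: acc = -37
step 4: acc = -53
step 5: acc = -66
step 6: acc = -61
step 7: acc = -79
step 8: acc = -84
step 9: acc = -84
step 10: acc = -77
step 11: acc = -61
step 12: acc = -77
step 13: acc = -70
The first disagreement with the trace is at step 3, where the value should be acc = -37.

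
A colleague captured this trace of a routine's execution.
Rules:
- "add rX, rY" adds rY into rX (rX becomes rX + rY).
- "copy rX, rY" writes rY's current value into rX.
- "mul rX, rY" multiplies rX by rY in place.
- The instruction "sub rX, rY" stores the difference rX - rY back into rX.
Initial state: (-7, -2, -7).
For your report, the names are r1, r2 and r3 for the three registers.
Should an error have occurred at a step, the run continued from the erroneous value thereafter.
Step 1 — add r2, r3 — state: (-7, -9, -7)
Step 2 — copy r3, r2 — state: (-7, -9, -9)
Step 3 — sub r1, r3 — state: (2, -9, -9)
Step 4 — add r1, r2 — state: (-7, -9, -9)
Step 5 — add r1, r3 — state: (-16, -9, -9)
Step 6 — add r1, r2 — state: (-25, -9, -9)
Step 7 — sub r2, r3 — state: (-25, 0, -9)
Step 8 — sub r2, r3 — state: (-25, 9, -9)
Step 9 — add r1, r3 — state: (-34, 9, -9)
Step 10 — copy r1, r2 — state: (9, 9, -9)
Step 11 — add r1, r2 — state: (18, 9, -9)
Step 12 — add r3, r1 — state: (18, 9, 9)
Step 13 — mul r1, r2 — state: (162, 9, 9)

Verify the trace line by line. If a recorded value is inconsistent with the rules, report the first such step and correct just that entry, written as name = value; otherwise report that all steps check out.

Recomputing the run from the initial state:
step 1: r1 = -7, r2 = -9, r3 = -7
step 2: r1 = -7, r2 = -9, r3 = -9
step 3: r1 = 2, r2 = -9, r3 = -9
step 4: r1 = -7, r2 = -9, r3 = -9
step 5: r1 = -16, r2 = -9, r3 = -9
step 6: r1 = -25, r2 = -9, r3 = -9
step 7: r1 = -25, r2 = 0, r3 = -9
step 8: r1 = -25, r2 = 9, r3 = -9
step 9: r1 = -34, r2 = 9, r3 = -9
step 10: r1 = 9, r2 = 9, r3 = -9
step 11: r1 = 18, r2 = 9, r3 = -9
step 12: r1 = 18, r2 = 9, r3 = 9
step 13: r1 = 162, r2 = 9, r3 = 9
This matches the trace at every step.

no error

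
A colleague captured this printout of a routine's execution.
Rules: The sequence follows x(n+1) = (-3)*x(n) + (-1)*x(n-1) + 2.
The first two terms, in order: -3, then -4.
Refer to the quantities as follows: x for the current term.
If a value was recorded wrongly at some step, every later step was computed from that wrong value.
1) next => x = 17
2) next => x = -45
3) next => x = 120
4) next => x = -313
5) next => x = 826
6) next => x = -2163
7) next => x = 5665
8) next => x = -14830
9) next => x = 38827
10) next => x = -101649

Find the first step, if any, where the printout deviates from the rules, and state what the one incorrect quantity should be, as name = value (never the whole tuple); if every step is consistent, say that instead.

Recomputing the run from the initial state:
step 1: x = 17
step 2: x = -45
step 3: x = 120
step 4: x = -313
step 5: x = 821
step 6: x = -2148
step 7: x = 5625
step 8: x = -14725
step 9: x = 38552
step 10: x = -100929
The first disagreement with the printout is at step 5, where the value should be x = 821.

step 5, x = 821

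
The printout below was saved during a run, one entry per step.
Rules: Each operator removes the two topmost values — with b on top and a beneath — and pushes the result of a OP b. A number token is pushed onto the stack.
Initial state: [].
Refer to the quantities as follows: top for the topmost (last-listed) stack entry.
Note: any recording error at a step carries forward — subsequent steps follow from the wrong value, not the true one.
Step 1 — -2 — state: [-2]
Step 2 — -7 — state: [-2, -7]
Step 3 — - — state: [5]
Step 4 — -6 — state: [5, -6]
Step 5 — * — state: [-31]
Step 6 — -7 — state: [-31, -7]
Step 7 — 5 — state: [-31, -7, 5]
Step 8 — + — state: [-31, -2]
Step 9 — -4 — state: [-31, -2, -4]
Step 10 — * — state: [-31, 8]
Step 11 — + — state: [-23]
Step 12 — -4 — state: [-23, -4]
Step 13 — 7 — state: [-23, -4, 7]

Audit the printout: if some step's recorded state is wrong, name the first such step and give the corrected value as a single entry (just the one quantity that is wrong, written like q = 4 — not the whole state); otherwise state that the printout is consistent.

Recomputing the run from the initial state:
step 1: [-2]
step 2: [-2, -7]
step 3: [5]
step 4: [5, -6]
step 5: [-30]
step 6: [-30, -7]
step 7: [-30, -7, 5]
step 8: [-30, -2]
step 9: [-30, -2, -4]
step 10: [-30, 8]
step 11: [-22]
step 12: [-22, -4]
step 13: [-22, -4, 7]
The first disagreement with the printout is at step 5, where the value should be top = -30.

step 5, top = -30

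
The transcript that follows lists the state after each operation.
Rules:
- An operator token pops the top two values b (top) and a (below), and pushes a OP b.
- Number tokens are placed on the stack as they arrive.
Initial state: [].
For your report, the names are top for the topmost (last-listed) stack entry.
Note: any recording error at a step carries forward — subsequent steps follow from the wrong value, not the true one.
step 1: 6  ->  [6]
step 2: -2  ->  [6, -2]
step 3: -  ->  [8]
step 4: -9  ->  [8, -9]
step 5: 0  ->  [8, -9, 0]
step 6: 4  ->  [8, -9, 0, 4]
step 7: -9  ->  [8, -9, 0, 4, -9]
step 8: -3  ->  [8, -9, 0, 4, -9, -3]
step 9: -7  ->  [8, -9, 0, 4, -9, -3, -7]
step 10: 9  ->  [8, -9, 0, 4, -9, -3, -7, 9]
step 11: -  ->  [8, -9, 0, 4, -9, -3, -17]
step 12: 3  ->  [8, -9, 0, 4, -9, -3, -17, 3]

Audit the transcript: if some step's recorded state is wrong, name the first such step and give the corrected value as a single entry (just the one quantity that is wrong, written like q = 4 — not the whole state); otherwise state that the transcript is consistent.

step 11, top = -16

1. push 6: top = 6 (consistent with the transcript)
2. push -2: top = -2 (confirmed correct)
3. 6 - -2 = 8 (agrees with the transcript)
4. push -9: top = -9 (same as recorded)
5. push 0: top = 0 (no discrepancy)
6. push 4: top = 4 (matches)
7. push -9: top = -9 (exactly as logged)
8. push -3: top = -3 (checks out)
9. push -7: top = -7 (verified)
10. push 9: top = 9 (verified)
11. -7 - 9 = -16 (not what was recorded)
Conclusion: step 11 carries the first error; the entry should be top = -16.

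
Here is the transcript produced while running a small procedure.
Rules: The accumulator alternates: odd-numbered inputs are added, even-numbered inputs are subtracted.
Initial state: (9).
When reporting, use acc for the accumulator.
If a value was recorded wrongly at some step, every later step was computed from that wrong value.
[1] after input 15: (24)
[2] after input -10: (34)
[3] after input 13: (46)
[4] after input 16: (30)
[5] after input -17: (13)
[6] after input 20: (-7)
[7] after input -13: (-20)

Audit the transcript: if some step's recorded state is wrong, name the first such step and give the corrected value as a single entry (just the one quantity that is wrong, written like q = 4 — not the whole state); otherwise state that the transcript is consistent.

Recomputing the run from the initial state:
step 1: acc = 24
step 2: acc = 34
step 3: acc = 47
step 4: acc = 31
step 5: acc = 14
step 6: acc = -6
step 7: acc = -19
The first disagreement with the transcript is at step 3, where the value should be acc = 47.

step 3, acc = 47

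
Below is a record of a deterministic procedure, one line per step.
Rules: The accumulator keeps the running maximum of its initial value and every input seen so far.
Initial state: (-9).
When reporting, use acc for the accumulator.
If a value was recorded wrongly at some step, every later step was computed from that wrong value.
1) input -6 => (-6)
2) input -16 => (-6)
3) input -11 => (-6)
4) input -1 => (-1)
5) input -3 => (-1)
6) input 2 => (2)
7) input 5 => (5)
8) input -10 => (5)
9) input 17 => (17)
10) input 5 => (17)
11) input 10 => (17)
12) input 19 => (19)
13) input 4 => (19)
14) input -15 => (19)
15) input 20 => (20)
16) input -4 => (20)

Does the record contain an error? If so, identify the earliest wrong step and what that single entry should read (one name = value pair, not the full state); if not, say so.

no error

step 1: acc = max(-9, -6) = -6 -> confirmed correct
step 2: acc = max(-6, -16) = -6 -> consistent with the record
step 3: acc = max(-6, -11) = -6 -> same as recorded
step 4: acc = max(-6, -1) = -1 -> matches
step 5: acc = max(-1, -3) = -1 -> same as recorded
step 6: acc = max(-1, 2) = 2 -> in agreement
step 7: acc = max(2, 5) = 5 -> agrees with the record
step 8: acc = max(5, -10) = 5 -> agrees with the record
step 9: acc = max(5, 17) = 17 -> checks out
step 10: acc = max(17, 5) = 17 -> no discrepancy
step 11: acc = max(17, 10) = 17 -> checks out
step 12: acc = max(17, 19) = 19 -> same as recorded
step 13: acc = max(19, 4) = 19 -> matches
step 14: acc = max(19, -15) = 19 -> verified
step 15: acc = max(19, 20) = 20 -> confirmed correct
step 16: acc = max(20, -4) = 20 -> verified
The whole run recomputes cleanly — no discrepancies.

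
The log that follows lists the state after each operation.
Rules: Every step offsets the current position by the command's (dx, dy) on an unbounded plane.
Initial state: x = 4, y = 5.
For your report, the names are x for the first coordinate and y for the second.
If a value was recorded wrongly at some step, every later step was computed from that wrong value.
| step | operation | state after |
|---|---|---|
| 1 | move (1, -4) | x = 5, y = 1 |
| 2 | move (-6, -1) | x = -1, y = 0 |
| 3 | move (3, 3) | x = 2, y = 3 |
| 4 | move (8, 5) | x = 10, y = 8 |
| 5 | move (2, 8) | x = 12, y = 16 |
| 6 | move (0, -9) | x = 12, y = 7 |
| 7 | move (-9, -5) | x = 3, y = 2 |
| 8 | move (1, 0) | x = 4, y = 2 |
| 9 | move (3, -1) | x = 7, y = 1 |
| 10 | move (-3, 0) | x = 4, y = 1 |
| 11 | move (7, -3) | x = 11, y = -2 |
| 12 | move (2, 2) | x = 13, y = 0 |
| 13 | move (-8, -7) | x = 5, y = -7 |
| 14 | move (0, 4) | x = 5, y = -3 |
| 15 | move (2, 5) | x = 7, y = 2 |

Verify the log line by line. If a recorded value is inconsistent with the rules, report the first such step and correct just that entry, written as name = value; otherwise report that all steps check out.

no error

Recomputing the run from the initial state:
step 1: x = 5, y = 1
step 2: x = -1, y = 0
step 3: x = 2, y = 3
step 4: x = 10, y = 8
step 5: x = 12, y = 16
step 6: x = 12, y = 7
step 7: x = 3, y = 2
step 8: x = 4, y = 2
step 9: x = 7, y = 1
step 10: x = 4, y = 1
step 11: x = 11, y = -2
step 12: x = 13, y = 0
step 13: x = 5, y = -7
step 14: x = 5, y = -3
step 15: x = 7, y = 2
This matches the log at every step.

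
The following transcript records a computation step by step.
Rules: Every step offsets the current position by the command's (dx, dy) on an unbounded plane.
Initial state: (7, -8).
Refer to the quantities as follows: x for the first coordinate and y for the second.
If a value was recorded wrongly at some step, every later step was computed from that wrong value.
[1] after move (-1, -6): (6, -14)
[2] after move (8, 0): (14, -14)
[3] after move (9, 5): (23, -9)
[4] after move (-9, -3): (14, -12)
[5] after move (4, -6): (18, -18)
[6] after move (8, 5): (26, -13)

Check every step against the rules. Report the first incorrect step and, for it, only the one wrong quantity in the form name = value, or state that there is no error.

1. x = 7 + (-1) = 6, y = -8 + (-6) = -14 (agrees with the transcript)
2. x = 6 + (8) = 14, y = -14 + (0) = -14 (consistent with the transcript)
3. x = 14 + (9) = 23, y = -14 + (5) = -9 (same as recorded)
4. x = 23 + (-9) = 14, y = -9 + (-3) = -12 (no discrepancy)
5. x = 14 + (4) = 18, y = -12 + (-6) = -18 (no discrepancy)
6. x = 18 + (8) = 26, y = -18 + (5) = -13 (consistent with the transcript)
Every step is consistent.

no error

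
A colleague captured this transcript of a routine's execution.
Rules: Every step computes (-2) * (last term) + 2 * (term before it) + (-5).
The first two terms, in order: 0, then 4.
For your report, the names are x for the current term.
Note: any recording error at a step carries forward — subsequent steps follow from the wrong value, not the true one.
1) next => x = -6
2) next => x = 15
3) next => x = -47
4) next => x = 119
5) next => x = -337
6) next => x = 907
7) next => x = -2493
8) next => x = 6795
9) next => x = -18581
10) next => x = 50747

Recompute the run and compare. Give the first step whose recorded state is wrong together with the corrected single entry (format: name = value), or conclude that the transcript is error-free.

Step 1: x = -2*(4) + (2)*(0) + (-5) = -13 — the transcript disagrees here.
Step 1 is the first one off; corrected, x = -13.

step 1, x = -13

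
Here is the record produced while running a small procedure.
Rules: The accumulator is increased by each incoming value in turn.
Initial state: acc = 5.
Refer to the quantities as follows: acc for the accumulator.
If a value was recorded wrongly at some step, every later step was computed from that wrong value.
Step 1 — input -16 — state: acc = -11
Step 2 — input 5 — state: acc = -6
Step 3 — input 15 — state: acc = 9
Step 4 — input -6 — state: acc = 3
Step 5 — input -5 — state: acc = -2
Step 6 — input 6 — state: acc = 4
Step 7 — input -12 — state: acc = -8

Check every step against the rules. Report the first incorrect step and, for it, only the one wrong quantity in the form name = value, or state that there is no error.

no error

step 1: acc = 5 + -16 = -11 -> in agreement
step 2: acc = -11 + 5 = -6 -> in agreement
step 3: acc = -6 + 15 = 9 -> no discrepancy
step 4: acc = 9 + -6 = 3 -> no discrepancy
step 5: acc = 3 + -5 = -2 -> no discrepancy
step 6: acc = -2 + 6 = 4 -> consistent with the record
step 7: acc = 4 + -12 = -8 -> same as recorded
Each recorded entry agrees with the recomputation.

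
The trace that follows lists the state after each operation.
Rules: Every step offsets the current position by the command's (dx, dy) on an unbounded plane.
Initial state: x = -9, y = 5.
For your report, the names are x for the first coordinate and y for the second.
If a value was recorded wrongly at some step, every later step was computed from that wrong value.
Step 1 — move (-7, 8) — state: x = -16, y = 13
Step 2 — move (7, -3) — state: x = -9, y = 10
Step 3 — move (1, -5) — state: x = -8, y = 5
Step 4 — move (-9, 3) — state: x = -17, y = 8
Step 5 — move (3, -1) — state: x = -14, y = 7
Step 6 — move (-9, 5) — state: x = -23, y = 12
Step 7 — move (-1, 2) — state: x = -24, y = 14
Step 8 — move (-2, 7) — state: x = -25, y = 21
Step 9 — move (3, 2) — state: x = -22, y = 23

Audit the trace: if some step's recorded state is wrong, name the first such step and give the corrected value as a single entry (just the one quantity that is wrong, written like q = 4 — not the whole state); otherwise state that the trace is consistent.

step 8, x = -26

Recomputing the run from the initial state:
step 1: x = -16, y = 13
step 2: x = -9, y = 10
step 3: x = -8, y = 5
step 4: x = -17, y = 8
step 5: x = -14, y = 7
step 6: x = -23, y = 12
step 7: x = -24, y = 14
step 8: x = -26, y = 21
step 9: x = -23, y = 23
The first disagreement with the trace is at step 8, where the value should be x = -26.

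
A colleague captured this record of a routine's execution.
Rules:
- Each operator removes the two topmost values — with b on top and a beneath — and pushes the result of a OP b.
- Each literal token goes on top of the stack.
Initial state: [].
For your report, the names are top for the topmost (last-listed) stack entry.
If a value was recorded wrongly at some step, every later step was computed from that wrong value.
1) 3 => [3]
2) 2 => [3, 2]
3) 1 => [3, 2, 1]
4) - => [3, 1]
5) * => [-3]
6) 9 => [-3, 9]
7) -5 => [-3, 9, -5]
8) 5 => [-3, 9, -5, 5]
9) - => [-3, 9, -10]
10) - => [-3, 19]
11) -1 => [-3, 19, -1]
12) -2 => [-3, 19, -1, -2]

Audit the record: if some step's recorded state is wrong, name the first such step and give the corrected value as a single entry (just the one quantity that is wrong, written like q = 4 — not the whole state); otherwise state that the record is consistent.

Step 1: push 3: top = 3 — verified.
Step 2: push 2: top = 2 — checks out.
Step 3: push 1: top = 1 — in agreement.
Step 4: 2 - 1 = 1 — consistent with the record.
Step 5: 3 * 1 = 3 — the entry is off here.
First deviation found at step 5; the corrected entry is top = 3.

step 5, top = 3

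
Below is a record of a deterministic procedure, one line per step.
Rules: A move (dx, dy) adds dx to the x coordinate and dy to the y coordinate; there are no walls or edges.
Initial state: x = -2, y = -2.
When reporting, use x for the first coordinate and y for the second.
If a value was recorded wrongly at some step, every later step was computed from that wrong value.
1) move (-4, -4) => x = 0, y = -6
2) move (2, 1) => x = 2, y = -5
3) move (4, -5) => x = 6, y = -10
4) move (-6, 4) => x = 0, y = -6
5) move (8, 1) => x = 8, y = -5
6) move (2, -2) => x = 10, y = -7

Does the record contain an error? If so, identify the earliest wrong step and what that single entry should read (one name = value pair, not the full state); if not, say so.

1. x = -2 + (-4) = -6, y = -2 + (-4) = -6 (this is not what the record shows)
The earliest wrong entry is at step 1: it should read x = -6.

step 1, x = -6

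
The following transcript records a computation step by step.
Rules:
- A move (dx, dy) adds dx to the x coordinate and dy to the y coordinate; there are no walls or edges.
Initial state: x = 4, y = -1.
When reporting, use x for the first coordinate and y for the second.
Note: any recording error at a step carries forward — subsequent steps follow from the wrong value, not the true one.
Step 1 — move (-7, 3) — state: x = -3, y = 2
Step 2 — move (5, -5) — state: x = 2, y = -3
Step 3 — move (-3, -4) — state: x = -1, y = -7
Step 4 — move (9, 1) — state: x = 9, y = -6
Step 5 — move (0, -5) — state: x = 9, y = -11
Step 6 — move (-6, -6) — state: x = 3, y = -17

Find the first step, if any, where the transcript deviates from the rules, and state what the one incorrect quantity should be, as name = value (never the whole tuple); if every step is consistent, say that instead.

1. x = 4 + (-7) = -3, y = -1 + (3) = 2 (consistent with the transcript)
2. x = -3 + (5) = 2, y = 2 + (-5) = -3 (in agreement)
3. x = 2 + (-3) = -1, y = -3 + (-4) = -7 (in agreement)
4. x = -1 + (9) = 8, y = -7 + (1) = -6 (the transcript disagrees here)
The audit stops at step 4: the recorded entry is wrong and should be x = 8.

step 4, x = 8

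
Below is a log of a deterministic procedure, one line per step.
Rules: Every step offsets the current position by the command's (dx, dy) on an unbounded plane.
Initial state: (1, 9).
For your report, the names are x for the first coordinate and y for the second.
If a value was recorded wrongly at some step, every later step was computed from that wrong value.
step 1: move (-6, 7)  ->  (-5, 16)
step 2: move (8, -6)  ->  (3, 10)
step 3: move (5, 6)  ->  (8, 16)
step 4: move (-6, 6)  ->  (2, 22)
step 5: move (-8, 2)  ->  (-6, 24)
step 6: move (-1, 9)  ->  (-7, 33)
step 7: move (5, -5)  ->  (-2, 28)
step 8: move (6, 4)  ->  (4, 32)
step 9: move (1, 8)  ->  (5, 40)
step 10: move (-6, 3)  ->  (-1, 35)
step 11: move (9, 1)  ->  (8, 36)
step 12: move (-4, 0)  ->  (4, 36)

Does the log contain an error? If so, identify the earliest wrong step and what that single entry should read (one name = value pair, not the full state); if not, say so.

step 10, y = 43

Step 1: x = 1 + (-6) = -5, y = 9 + (7) = 16 — consistent with the log.
Step 2: x = -5 + (8) = 3, y = 16 + (-6) = 10 — in agreement.
Step 3: x = 3 + (5) = 8, y = 10 + (6) = 16 — same as recorded.
Step 4: x = 8 + (-6) = 2, y = 16 + (6) = 22 — no discrepancy.
Step 5: x = 2 + (-8) = -6, y = 22 + (2) = 24 — same as recorded.
Step 6: x = -6 + (-1) = -7, y = 24 + (9) = 33 — no discrepancy.
Step 7: x = -7 + (5) = -2, y = 33 + (-5) = 28 — checks out.
Step 8: x = -2 + (6) = 4, y = 28 + (4) = 32 — verified.
Step 9: x = 4 + (1) = 5, y = 32 + (8) = 40 — matches.
Step 10: x = 5 + (-6) = -1, y = 40 + (3) = 43 — first mismatch against the log.
That makes step 10 the first incorrect line — y = 43 is what it should show.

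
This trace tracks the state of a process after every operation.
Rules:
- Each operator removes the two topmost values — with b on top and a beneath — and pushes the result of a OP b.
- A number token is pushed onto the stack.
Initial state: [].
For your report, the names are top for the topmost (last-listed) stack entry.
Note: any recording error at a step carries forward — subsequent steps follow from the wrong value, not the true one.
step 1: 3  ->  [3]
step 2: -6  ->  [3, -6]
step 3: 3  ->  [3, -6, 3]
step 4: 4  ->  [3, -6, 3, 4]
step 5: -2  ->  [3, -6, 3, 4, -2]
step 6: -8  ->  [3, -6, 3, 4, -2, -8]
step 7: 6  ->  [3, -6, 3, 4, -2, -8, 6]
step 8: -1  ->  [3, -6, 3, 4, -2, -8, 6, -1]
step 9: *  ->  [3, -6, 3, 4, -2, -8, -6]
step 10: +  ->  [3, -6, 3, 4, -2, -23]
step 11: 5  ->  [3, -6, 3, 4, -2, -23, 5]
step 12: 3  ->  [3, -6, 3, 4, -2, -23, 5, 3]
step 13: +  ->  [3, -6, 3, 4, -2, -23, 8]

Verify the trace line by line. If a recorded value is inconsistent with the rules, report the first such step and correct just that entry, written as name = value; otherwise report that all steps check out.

Recomputing the run from the initial state:
step 1: [3]
step 2: [3, -6]
step 3: [3, -6, 3]
step 4: [3, -6, 3, 4]
step 5: [3, -6, 3, 4, -2]
step 6: [3, -6, 3, 4, -2, -8]
step 7: [3, -6, 3, 4, -2, -8, 6]
step 8: [3, -6, 3, 4, -2, -8, 6, -1]
step 9: [3, -6, 3, 4, -2, -8, -6]
step 10: [3, -6, 3, 4, -2, -14]
step 11: [3, -6, 3, 4, -2, -14, 5]
step 12: [3, -6, 3, 4, -2, -14, 5, 3]
step 13: [3, -6, 3, 4, -2, -14, 8]
The first disagreement with the trace is at step 10, where the value should be top = -14.

step 10, top = -14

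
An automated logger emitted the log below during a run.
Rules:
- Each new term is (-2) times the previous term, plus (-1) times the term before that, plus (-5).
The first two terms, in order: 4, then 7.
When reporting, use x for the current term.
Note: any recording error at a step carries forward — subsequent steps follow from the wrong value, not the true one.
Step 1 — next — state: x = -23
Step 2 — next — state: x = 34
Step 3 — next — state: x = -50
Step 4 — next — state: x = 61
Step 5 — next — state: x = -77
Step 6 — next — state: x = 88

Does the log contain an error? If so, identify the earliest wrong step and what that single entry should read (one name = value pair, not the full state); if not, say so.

Recomputing the run from the initial state:
step 1: x = -23
step 2: x = 34
step 3: x = -50
step 4: x = 61
step 5: x = -77
step 6: x = 88
This matches the log at every step.

no error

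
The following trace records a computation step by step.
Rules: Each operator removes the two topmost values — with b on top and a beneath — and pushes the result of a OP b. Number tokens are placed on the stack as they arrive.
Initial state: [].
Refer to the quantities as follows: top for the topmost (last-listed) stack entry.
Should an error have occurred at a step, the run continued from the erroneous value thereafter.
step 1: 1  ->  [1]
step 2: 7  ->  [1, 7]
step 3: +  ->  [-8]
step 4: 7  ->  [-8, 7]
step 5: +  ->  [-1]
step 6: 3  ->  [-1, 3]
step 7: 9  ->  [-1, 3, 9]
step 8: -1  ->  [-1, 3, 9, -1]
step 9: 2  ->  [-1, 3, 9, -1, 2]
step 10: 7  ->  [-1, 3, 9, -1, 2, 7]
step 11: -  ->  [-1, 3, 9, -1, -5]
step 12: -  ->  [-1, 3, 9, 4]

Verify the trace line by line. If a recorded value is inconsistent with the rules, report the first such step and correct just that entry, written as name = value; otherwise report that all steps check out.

1. push 1: top = 1 (same as recorded)
2. push 7: top = 7 (exactly as logged)
3. 1 + 7 = 8 (the recorded entry deviates here)
That makes step 3 the first incorrect line — top = 8 is what it should show.

step 3, top = 8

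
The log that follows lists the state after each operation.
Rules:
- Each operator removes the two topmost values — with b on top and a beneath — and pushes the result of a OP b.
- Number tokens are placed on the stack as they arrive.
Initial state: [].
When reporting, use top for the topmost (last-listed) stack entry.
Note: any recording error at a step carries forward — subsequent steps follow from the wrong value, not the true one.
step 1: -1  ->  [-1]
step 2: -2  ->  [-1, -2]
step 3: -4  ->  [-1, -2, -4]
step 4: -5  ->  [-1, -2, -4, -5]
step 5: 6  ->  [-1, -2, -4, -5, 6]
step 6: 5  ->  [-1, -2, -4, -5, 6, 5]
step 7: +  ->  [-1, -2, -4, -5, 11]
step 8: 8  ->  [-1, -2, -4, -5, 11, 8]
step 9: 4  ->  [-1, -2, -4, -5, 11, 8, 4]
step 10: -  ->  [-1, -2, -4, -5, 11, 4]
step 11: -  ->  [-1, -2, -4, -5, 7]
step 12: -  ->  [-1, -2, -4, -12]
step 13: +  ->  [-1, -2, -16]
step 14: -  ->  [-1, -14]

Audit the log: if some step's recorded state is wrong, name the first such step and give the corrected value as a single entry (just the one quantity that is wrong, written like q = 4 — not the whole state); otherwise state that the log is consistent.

Recomputing the run from the initial state:
step 1: [-1]
step 2: [-1, -2]
step 3: [-1, -2, -4]
step 4: [-1, -2, -4, -5]
step 5: [-1, -2, -4, -5, 6]
step 6: [-1, -2, -4, -5, 6, 5]
step 7: [-1, -2, -4, -5, 11]
step 8: [-1, -2, -4, -5, 11, 8]
step 9: [-1, -2, -4, -5, 11, 8, 4]
step 10: [-1, -2, -4, -5, 11, 4]
step 11: [-1, -2, -4, -5, 7]
step 12: [-1, -2, -4, -12]
step 13: [-1, -2, -16]
step 14: [-1, 14]
The first disagreement with the log is at step 14, where the value should be top = 14.

step 14, top = 14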